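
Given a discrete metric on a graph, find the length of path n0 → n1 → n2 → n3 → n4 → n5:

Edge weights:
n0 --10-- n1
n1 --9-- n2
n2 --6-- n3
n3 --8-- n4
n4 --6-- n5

Arc length = 10 + 9 + 6 + 8 + 6 = 39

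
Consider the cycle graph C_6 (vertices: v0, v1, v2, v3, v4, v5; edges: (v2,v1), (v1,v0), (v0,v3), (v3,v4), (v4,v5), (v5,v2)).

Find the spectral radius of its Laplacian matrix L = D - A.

The cycle graph C_n has Laplacian eigenvalues λ_k = 2 − 2cos(2πk/n), k = 0, 1, …, n−1. Here n = 6:
k=0: 2 − 2cos(0) = 0.0; k=1: 2 − 2cos(π/3) = 1.0; k=2: 2 − 2cos(2π/3) = 3.0; k=3: 2 − 2cos(π) = 4.0; k=4: 2 − 2cos(4π/3) = 3.0; k=5: 2 − 2cos(5π/3) = 1.0.
Laplacian eigenvalues: [0.0, 1.0, 1.0, 3.0, 3.0, 4.0]. Largest eigenvalue (spectral radius) = 4.0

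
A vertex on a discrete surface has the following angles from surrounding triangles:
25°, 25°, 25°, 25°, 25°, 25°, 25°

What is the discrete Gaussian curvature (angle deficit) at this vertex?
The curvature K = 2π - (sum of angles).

Sum of angles = 175°. K = 360° - 175° = 185°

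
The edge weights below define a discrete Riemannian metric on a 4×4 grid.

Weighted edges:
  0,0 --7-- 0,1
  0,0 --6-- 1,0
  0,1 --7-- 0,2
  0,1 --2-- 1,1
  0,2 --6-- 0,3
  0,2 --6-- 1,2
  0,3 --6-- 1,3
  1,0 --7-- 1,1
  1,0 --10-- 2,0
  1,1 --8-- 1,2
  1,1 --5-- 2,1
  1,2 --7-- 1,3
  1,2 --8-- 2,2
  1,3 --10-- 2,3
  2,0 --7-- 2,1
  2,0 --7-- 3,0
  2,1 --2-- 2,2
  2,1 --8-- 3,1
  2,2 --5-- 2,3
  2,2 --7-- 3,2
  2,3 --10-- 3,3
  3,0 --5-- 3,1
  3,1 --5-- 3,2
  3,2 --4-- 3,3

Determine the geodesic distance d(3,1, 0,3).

Shortest path: 3,1 → 2,1 → 1,1 → 0,1 → 0,2 → 0,3, total weight = 28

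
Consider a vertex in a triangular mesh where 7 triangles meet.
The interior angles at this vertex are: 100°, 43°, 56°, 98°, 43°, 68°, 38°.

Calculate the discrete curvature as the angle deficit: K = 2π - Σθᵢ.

Sum of angles = 446°. K = 360° - 446° = -86° = -43π/90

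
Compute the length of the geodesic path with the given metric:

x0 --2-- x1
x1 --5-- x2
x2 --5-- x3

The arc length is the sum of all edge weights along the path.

Arc length = 2 + 5 + 5 = 12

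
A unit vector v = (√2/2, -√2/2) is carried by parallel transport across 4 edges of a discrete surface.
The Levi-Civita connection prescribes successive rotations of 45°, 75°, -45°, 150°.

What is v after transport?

Total rotation: 45° + 75° + (-45°) + 150° = 225° ≡ -135° (mod 360°). Final vector: (-1, 0)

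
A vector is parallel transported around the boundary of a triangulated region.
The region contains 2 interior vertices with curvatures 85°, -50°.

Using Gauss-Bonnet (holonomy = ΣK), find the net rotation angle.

Holonomy = total enclosed curvature = 85° + (-50°) = 35°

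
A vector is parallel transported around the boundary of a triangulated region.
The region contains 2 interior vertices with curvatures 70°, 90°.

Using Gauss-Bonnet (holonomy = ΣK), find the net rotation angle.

Holonomy = total enclosed curvature = 70° + 90° = 160°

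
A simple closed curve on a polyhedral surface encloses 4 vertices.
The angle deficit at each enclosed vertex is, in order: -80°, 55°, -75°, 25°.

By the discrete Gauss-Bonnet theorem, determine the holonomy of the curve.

Holonomy = total enclosed curvature = (-80°) + 55° + (-75°) + 25° = -75°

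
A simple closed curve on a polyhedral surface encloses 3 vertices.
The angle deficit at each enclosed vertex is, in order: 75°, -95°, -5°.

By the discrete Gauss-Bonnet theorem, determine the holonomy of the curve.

Holonomy = total enclosed curvature = 75° + (-95°) + (-5°) = -25°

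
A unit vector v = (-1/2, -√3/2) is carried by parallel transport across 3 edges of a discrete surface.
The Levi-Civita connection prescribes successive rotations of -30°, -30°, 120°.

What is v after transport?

Total rotation: (-30°) + (-30°) + 120° = 60°. Final vector: (0.5000, -0.8660)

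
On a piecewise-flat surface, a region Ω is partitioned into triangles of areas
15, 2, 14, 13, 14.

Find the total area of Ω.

15 + 2 + 14 + 13 + 14 = 58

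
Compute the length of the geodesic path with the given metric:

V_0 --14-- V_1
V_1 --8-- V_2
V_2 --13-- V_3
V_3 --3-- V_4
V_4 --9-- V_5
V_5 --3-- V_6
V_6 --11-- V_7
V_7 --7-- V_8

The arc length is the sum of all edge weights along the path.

Arc length = 14 + 8 + 13 + 3 + 9 + 3 + 11 + 7 = 68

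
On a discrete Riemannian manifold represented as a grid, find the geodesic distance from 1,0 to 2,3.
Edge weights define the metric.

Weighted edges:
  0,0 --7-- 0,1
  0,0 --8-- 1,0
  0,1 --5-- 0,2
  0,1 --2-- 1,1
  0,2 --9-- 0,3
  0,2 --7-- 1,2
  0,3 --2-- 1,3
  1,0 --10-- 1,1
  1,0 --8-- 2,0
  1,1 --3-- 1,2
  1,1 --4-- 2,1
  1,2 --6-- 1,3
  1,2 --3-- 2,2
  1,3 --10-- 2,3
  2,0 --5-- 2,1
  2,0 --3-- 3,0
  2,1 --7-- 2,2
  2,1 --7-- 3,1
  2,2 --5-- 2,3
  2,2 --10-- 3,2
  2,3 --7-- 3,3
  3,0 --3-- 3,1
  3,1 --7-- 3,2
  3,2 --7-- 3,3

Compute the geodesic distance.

Shortest path: 1,0 → 1,1 → 1,2 → 2,2 → 2,3, total weight = 21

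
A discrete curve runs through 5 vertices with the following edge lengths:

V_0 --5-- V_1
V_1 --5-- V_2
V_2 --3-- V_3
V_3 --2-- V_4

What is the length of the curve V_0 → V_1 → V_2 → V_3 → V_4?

Arc length = 5 + 5 + 3 + 2 = 15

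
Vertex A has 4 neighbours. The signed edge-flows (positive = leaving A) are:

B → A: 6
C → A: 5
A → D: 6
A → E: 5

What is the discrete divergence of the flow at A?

Divergence = sum of outgoing flows = (-6) + (-5) + 6 + 5 = 0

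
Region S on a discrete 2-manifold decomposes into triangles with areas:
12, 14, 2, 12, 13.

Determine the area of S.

12 + 14 + 2 + 12 + 13 = 53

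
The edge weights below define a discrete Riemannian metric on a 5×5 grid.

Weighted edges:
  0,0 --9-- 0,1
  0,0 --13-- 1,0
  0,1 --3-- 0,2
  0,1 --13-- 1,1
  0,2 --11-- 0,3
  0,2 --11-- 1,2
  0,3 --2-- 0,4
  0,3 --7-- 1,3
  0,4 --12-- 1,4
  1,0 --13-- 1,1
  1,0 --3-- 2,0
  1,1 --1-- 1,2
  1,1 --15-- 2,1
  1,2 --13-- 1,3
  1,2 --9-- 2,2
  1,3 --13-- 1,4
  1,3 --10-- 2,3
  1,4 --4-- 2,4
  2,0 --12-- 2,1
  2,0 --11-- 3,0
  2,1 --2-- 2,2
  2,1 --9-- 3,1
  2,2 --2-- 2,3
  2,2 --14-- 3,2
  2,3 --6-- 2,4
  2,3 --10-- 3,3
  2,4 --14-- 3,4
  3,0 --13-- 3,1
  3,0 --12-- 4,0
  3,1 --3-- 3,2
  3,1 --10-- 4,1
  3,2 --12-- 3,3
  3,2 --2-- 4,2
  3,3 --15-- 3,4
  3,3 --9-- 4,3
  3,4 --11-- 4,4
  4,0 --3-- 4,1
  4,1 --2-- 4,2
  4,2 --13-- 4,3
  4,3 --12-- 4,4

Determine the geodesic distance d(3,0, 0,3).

Shortest path: 3,0 → 3,1 → 2,1 → 2,2 → 2,3 → 1,3 → 0,3, total weight = 43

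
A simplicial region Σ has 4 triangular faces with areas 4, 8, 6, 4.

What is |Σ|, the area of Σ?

4 + 8 + 6 + 4 = 22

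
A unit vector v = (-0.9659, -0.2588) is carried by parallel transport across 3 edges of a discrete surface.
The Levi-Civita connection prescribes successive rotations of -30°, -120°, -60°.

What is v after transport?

Total rotation: (-30°) + (-120°) + (-60°) = -210° ≡ 150° (mod 360°). Final vector: (0.9659, -0.2588)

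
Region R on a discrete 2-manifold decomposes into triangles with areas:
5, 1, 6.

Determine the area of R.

5 + 1 + 6 = 12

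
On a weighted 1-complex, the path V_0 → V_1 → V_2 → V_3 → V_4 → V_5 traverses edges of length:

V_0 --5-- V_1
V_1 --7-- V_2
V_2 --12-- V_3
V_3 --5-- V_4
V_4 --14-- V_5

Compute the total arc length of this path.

Arc length = 5 + 7 + 12 + 5 + 14 = 43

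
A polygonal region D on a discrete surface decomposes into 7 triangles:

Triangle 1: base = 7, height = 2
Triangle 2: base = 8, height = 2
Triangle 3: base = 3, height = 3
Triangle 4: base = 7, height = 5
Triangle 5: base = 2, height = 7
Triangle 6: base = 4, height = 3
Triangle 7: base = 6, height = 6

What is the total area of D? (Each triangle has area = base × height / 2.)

(1/2)×7×2 + (1/2)×8×2 + (1/2)×3×3 + (1/2)×7×5 + (1/2)×2×7 + (1/2)×4×3 + (1/2)×6×6 = 68.0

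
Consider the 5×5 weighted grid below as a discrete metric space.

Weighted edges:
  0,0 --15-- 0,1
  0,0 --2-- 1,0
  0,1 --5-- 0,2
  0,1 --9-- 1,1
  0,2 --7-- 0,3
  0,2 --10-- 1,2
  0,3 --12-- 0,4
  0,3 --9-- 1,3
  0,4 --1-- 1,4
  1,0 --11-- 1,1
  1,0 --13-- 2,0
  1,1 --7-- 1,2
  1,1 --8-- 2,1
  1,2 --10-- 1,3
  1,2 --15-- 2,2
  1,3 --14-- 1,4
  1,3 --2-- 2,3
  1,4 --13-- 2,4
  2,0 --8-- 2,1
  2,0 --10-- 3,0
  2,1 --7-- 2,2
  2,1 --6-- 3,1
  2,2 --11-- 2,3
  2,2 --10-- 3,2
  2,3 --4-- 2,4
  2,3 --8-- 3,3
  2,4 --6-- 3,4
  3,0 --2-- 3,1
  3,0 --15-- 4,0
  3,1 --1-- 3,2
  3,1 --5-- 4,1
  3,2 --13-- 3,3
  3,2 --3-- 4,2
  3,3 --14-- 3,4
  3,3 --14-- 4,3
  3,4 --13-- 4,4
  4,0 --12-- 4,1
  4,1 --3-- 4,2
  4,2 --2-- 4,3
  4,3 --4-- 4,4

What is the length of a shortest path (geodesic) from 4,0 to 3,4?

Shortest path: 4,0 → 4,1 → 4,2 → 4,3 → 4,4 → 3,4, total weight = 34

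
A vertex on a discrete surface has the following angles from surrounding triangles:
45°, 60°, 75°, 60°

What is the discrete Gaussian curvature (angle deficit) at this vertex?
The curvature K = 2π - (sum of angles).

Sum of angles = 240°. K = 360° - 240° = 120° = 2π/3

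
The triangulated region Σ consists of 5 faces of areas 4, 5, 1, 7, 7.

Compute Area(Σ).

4 + 5 + 1 + 7 + 7 = 24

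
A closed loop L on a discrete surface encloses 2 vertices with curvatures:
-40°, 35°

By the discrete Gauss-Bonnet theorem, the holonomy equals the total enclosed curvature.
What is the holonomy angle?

Holonomy = total enclosed curvature = (-40°) + 35° = -5°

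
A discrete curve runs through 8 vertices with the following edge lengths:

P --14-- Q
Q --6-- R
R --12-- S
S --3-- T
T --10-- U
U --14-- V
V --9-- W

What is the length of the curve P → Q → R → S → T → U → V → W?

Arc length = 14 + 6 + 12 + 3 + 10 + 14 + 9 = 68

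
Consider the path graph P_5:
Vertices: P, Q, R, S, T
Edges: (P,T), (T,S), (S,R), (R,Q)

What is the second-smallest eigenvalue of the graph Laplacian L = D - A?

The path graph P_n has Laplacian eigenvalues λ_k = 2 − 2cos(kπ/n), k = 0, 1, …, n−1. Here n = 5:
k=0: 2 − 2cos(0) = 0.0; k=1: 2 − 2cos(π/5) = 0.382; k=2: 2 − 2cos(2π/5) = 1.382; k=3: 2 − 2cos(3π/5) = 2.618; k=4: 2 − 2cos(4π/5) = 3.618.
Laplacian eigenvalues: [0.0, 0.382, 1.382, 2.618, 3.618]. Algebraic connectivity (smallest non-zero eigenvalue) = 0.382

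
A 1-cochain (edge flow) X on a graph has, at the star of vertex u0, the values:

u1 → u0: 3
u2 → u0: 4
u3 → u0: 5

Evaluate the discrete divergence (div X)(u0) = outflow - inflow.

Divergence = sum of outgoing flows = (-3) + (-4) + (-5) = -12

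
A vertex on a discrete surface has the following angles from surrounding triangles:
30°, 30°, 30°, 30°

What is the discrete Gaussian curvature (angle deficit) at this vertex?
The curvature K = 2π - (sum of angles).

Sum of angles = 120°. K = 360° - 120° = 240° = 4π/3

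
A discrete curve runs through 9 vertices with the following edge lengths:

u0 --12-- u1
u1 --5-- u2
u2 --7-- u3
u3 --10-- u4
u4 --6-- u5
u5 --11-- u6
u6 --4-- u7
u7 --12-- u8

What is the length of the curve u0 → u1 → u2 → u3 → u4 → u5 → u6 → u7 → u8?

Arc length = 12 + 5 + 7 + 10 + 6 + 11 + 4 + 12 = 67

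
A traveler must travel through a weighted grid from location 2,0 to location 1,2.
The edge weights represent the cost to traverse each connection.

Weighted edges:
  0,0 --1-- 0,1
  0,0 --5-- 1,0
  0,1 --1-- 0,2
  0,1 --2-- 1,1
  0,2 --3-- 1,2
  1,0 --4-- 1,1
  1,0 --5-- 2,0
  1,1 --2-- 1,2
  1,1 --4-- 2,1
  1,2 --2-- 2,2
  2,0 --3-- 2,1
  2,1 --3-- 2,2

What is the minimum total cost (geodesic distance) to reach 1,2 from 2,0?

Shortest path: 2,0 → 2,1 → 2,2 → 1,2, total weight = 8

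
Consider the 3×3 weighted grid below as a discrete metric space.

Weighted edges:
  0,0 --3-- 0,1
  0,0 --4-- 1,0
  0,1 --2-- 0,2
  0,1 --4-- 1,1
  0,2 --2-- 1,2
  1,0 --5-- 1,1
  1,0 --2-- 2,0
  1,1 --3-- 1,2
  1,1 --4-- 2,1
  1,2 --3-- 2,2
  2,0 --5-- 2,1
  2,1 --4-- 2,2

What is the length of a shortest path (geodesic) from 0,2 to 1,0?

Shortest path: 0,2 → 0,1 → 0,0 → 1,0, total weight = 9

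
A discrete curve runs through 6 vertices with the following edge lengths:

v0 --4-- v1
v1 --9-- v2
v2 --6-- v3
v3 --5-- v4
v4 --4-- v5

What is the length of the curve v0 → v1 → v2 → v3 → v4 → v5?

Arc length = 4 + 9 + 6 + 5 + 4 = 28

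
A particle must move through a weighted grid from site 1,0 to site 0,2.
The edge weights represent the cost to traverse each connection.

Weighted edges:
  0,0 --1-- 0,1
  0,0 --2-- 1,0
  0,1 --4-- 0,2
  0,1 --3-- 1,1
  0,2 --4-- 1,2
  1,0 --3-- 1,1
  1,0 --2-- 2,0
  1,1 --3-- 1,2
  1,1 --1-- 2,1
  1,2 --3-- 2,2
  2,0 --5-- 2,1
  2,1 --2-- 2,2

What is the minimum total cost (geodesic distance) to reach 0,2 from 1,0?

Shortest path: 1,0 → 0,0 → 0,1 → 0,2, total weight = 7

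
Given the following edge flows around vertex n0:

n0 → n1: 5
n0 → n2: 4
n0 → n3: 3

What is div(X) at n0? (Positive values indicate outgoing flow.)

Divergence = sum of outgoing flows = 5 + 4 + 3 = 12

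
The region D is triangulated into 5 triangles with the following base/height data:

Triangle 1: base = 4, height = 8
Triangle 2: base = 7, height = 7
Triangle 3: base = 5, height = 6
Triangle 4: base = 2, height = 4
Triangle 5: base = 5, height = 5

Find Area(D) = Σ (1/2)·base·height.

(1/2)×4×8 + (1/2)×7×7 + (1/2)×5×6 + (1/2)×2×4 + (1/2)×5×5 = 72.0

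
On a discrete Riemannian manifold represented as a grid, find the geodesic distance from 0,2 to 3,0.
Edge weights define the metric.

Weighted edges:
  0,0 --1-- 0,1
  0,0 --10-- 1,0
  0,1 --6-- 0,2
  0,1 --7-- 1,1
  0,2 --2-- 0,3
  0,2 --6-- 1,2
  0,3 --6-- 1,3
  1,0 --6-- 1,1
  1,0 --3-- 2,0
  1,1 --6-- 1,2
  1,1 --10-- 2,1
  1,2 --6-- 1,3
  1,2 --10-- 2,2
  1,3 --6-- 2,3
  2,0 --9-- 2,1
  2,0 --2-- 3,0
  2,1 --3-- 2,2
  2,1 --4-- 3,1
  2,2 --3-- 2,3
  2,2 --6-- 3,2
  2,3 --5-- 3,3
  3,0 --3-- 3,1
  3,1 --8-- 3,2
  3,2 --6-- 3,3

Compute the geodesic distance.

Shortest path: 0,2 → 0,1 → 0,0 → 1,0 → 2,0 → 3,0, total weight = 22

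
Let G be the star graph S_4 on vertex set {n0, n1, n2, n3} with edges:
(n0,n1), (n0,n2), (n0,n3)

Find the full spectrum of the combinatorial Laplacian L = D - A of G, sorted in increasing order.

The star S_4 is the complete bipartite graph K_{1,3} (one hub of degree 3, 3 leaves of degree 1). The Laplacian spectrum of K_{p,q} is 0, p (multiplicity q−1), q (multiplicity p−1), p+q. With p = 1, q = 3: 0 once, 1 with multiplicity 2, and 4 once. (Check: trace L = sum of degrees = 6 = 2·1 + 4.)
Laplacian eigenvalues (increasing order): [0.0, 1.0, 1.0, 4.0]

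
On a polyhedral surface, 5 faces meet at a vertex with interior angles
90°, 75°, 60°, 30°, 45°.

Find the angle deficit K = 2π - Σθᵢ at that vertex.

Sum of angles = 300°. K = 360° - 300° = 60°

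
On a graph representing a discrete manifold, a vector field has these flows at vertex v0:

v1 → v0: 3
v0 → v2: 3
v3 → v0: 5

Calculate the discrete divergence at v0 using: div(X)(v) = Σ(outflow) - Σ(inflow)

Divergence = sum of outgoing flows = (-3) + 3 + (-5) = -5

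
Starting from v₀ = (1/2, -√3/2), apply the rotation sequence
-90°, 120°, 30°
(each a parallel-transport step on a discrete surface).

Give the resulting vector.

Total rotation: (-90°) + 120° + 30° = 60°. Final vector: (1, 0)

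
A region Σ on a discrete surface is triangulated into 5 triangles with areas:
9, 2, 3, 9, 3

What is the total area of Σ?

9 + 2 + 3 + 9 + 3 = 26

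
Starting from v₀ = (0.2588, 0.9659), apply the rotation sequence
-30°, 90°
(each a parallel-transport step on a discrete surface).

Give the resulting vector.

Total rotation: (-30°) + 90° = 60°. Final vector: (-0.7071, 0.7071)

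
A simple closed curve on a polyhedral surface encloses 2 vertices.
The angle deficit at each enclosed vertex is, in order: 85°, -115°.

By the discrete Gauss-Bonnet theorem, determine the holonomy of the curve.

Holonomy = total enclosed curvature = 85° + (-115°) = -30°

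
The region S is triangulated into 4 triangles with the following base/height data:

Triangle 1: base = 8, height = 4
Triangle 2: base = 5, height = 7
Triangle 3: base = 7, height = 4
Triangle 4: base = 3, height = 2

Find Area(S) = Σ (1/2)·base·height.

(1/2)×8×4 + (1/2)×5×7 + (1/2)×7×4 + (1/2)×3×2 = 50.5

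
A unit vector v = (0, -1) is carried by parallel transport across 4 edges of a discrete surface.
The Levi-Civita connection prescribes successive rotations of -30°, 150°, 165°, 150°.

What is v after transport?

Total rotation: (-30°) + 150° + 165° + 150° = 435° ≡ 75° (mod 360°). Final vector: (0.9659, -0.2588)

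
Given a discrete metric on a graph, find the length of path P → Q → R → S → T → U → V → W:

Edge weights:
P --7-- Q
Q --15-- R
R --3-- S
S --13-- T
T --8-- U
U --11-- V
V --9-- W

Arc length = 7 + 15 + 3 + 13 + 8 + 11 + 9 = 66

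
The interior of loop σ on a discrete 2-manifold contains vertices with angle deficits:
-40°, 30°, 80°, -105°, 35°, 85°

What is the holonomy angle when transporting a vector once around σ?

Holonomy = total enclosed curvature = (-40°) + 30° + 80° + (-105°) + 35° + 85° = 85°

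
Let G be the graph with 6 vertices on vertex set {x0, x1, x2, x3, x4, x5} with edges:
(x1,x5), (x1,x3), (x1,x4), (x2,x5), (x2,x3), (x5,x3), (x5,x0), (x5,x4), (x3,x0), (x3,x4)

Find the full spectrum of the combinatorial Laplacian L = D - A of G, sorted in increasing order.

Degrees: deg(x0) = 2, deg(x1) = 3, deg(x2) = 2, deg(x3) = 5, deg(x4) = 3, deg(x5) = 5.
L = D − A with rows/columns ordered (x0, x1, x2, x3, x4, x5):
  [ 2,  0,  0, -1,  0, -1]
  [ 0,  3,  0, -1, -1, -1]
  [ 0,  0,  2, -1,  0, -1]
  [-1, -1, -1,  5, -1, -1]
  [ 0, -1,  0, -1,  3, -1]
  [-1, -1, -1, -1, -1,  5]
Characteristic polynomial: det(λI − L) = λ(λ − 2)²(λ − 4)(λ − 6)².
Roots: λ = 0; (λ − 2) = 0 ⇒ λ = 2 (multiplicity 2); (λ − 4) = 0 ⇒ λ = 4; (λ − 6) = 0 ⇒ λ = 6 (multiplicity 2).
(Check: the roots sum (with multiplicity) to 20, matching trace L = Σdeg = 2·10 = 20.)
Laplacian eigenvalues (increasing order): [0.0, 2.0, 2.0, 4.0, 6.0, 6.0]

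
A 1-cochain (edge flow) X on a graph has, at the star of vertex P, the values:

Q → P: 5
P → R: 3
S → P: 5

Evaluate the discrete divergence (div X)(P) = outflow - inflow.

Divergence = sum of outgoing flows = (-5) + 3 + (-5) = -7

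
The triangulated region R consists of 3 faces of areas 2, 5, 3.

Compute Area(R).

2 + 5 + 3 = 10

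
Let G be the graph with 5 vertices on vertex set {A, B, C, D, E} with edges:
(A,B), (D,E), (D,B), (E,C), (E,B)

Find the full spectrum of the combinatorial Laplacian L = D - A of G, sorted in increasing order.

Degrees: deg(A) = 1, deg(B) = 3, deg(C) = 1, deg(D) = 2, deg(E) = 3.
L = D − A with rows/columns ordered (A, B, C, D, E):
  [ 1, -1,  0,  0,  0]
  [-1,  3,  0, -1, -1]
  [ 0,  0,  1,  0, -1]
  [ 0, -1,  0,  2, -1]
  [ 0, -1, -1, -1,  3]
Characteristic polynomial: det(λI − L) = λ(λ² − 5λ + 3)(λ² − 5λ + 5).
Roots: λ = 0; (λ² − 5λ + 3) = 0 ⇒ λ = (5 ± √13)/2 ≈ 0.6972, 4.3028; (λ² − 5λ + 5) = 0 ⇒ λ = (5 ± √5)/2 ≈ 1.382, 3.618.
(Check: the roots sum (with multiplicity) to 10, matching trace L = Σdeg = 2·5 = 10.)
Laplacian eigenvalues (increasing order): [0.0, 0.6972, 1.382, 3.618, 4.3028]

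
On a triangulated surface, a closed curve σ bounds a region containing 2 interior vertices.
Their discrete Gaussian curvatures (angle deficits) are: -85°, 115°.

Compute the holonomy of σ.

Holonomy = total enclosed curvature = (-85°) + 115° = 30°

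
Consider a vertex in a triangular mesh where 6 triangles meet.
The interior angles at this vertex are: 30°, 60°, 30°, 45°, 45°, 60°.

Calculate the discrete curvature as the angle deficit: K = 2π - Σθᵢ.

Sum of angles = 270°. K = 360° - 270° = 90° = π/2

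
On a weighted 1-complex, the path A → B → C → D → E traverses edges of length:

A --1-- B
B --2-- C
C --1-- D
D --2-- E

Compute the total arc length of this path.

Arc length = 1 + 2 + 1 + 2 = 6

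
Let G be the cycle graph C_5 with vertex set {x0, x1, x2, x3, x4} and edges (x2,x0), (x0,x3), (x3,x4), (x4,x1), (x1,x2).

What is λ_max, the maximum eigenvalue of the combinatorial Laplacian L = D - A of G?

The cycle graph C_n has Laplacian eigenvalues λ_k = 2 − 2cos(2πk/n), k = 0, 1, …, n−1. Here n = 5:
k=0: 2 − 2cos(0) = 0.0; k=1: 2 − 2cos(2π/5) = 1.382; k=2: 2 − 2cos(4π/5) = 3.618; k=3: 2 − 2cos(6π/5) = 3.618; k=4: 2 − 2cos(8π/5) = 1.382.
Laplacian eigenvalues: [0.0, 1.382, 1.382, 3.618, 3.618]. Largest eigenvalue (spectral radius) = 3.618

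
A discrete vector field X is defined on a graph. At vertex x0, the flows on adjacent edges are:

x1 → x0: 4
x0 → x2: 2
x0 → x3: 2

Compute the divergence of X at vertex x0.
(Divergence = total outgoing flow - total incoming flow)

Divergence = sum of outgoing flows = (-4) + 2 + 2 = 0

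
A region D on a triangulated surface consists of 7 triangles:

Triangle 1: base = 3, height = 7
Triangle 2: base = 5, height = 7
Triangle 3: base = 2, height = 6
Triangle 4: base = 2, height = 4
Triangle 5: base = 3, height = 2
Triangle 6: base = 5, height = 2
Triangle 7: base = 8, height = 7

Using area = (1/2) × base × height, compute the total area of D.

(1/2)×3×7 + (1/2)×5×7 + (1/2)×2×6 + (1/2)×2×4 + (1/2)×3×2 + (1/2)×5×2 + (1/2)×8×7 = 74.0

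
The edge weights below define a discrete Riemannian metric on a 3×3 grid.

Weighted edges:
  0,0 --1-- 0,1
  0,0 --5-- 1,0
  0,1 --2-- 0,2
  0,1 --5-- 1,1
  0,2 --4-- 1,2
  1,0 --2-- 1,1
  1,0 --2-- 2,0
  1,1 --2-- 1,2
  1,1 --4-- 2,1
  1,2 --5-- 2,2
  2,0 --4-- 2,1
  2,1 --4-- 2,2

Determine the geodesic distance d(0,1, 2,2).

Shortest path: 0,1 → 0,2 → 1,2 → 2,2, total weight = 11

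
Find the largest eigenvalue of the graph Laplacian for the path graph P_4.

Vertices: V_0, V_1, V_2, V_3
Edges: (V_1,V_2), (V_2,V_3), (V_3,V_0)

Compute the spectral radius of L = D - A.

The path graph P_n has Laplacian eigenvalues λ_k = 2 − 2cos(kπ/n), k = 0, 1, …, n−1. Here n = 4:
k=0: 2 − 2cos(0) = 0.0; k=1: 2 − 2cos(π/4) = 0.5858; k=2: 2 − 2cos(π/2) = 2.0; k=3: 2 − 2cos(3π/4) = 3.4142.
Laplacian eigenvalues: [0.0, 0.5858, 2.0, 3.4142]. Largest eigenvalue (spectral radius) = 3.4142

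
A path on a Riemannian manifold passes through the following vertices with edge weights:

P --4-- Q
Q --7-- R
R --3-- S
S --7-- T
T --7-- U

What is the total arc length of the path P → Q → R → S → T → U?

Arc length = 4 + 7 + 3 + 7 + 7 = 28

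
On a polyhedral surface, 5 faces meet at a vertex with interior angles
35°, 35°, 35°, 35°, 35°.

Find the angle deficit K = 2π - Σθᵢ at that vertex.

Sum of angles = 175°. K = 360° - 175° = 185° = 37π/36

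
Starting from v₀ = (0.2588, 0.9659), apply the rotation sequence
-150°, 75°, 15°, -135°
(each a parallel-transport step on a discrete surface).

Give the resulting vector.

Total rotation: (-150°) + 75° + 15° + (-135°) = -195° ≡ 165° (mod 360°). Final vector: (-0.5000, -0.8660)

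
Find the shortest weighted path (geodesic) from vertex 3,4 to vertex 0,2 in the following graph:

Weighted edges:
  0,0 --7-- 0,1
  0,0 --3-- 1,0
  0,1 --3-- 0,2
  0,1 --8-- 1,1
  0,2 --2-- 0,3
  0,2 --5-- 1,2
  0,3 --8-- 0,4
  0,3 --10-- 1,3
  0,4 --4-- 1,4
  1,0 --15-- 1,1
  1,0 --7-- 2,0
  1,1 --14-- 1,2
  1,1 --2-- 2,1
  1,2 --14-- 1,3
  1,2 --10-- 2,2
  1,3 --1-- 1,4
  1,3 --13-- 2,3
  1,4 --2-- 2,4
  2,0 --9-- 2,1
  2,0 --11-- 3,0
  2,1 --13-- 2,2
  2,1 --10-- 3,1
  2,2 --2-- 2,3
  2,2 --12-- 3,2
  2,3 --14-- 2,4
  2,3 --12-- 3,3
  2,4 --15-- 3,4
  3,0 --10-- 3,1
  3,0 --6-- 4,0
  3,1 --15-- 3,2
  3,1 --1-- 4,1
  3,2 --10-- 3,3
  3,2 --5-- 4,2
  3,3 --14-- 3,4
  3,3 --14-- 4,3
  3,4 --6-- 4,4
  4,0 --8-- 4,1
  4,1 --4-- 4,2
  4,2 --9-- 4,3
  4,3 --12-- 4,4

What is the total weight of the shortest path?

Shortest path: 3,4 → 2,4 → 1,4 → 1,3 → 0,3 → 0,2, total weight = 30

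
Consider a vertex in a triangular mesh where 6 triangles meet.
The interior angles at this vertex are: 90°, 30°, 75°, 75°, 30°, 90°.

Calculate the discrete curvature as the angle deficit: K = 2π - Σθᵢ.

Sum of angles = 390°. K = 360° - 390° = -30° = -π/6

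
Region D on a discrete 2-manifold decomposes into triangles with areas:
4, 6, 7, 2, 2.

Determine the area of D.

4 + 6 + 7 + 2 + 2 = 21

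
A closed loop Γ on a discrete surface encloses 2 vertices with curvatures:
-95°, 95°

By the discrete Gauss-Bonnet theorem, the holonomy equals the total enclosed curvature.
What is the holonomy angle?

Holonomy = total enclosed curvature = (-95°) + 95° = 0°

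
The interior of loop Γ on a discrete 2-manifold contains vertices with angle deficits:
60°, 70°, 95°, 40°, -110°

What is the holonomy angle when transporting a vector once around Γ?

Holonomy = total enclosed curvature = 60° + 70° + 95° + 40° + (-110°) = 155°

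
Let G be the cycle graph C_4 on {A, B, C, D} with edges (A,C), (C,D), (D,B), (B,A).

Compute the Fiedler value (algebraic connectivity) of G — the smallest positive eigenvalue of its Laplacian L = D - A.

The cycle graph C_n has Laplacian eigenvalues λ_k = 2 − 2cos(2πk/n), k = 0, 1, …, n−1. Here n = 4:
k=0: 2 − 2cos(0) = 0.0; k=1: 2 − 2cos(π/2) = 2.0; k=2: 2 − 2cos(π) = 4.0; k=3: 2 − 2cos(3π/2) = 2.0.
Laplacian eigenvalues: [0.0, 2.0, 2.0, 4.0]. Algebraic connectivity (smallest non-zero eigenvalue) = 2.0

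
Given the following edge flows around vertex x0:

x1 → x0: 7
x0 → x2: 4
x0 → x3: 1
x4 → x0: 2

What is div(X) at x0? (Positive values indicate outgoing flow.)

Divergence = sum of outgoing flows = (-7) + 4 + 1 + (-2) = -4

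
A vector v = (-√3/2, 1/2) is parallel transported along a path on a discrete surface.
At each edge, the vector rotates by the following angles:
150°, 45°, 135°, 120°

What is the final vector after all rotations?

Total rotation: 150° + 45° + 135° + 120° = 450° ≡ 90° (mod 360°). Final vector: (-0.5000, -0.8660)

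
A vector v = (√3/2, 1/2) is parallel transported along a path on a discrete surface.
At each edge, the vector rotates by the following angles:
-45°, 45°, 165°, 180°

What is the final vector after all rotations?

Total rotation: (-45°) + 45° + 165° + 180° = 345° ≡ -15° (mod 360°). Final vector: (0.9659, 0.2588)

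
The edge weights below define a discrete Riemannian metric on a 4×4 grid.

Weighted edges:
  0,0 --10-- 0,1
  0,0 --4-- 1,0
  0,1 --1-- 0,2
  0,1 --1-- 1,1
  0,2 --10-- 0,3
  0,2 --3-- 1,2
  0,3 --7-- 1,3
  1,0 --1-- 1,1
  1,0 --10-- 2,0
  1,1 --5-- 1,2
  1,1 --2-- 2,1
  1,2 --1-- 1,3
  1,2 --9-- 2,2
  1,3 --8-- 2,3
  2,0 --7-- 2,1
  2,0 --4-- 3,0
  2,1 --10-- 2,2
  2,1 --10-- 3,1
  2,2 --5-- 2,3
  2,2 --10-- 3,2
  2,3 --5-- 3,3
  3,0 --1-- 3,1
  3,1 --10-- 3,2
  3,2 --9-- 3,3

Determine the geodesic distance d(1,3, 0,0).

Shortest path: 1,3 → 1,2 → 1,1 → 1,0 → 0,0, total weight = 11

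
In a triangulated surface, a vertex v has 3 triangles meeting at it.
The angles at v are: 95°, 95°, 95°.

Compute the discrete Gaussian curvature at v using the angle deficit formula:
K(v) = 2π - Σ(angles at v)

Sum of angles = 285°. K = 360° - 285° = 75°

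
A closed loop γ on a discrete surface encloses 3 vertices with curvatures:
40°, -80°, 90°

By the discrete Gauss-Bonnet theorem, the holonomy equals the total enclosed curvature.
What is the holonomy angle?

Holonomy = total enclosed curvature = 40° + (-80°) + 90° = 50°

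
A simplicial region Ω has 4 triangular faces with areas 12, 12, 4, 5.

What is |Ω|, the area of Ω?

12 + 12 + 4 + 5 = 33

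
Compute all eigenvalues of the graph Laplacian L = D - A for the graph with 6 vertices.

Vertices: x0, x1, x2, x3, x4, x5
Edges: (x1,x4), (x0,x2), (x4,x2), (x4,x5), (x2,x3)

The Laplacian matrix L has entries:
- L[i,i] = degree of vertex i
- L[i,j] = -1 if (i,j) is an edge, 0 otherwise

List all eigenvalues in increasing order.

Degrees: deg(x0) = 1, deg(x1) = 1, deg(x2) = 3, deg(x3) = 1, deg(x4) = 3, deg(x5) = 1.
L = D − A with rows/columns ordered (x0, x1, x2, x3, x4, x5):
  [ 1,  0, -1,  0,  0,  0]
  [ 0,  1,  0,  0, -1,  0]
  [-1,  0,  3, -1, -1,  0]
  [ 0,  0, -1,  1,  0,  0]
  [ 0, -1, -1,  0,  3, -1]
  [ 0,  0,  0,  0, -1,  1]
Characteristic polynomial: det(λI − L) = λ(λ² − 5λ + 2)(λ − 1)²(λ − 3).
Roots: λ = 0; (λ² − 5λ + 2) = 0 ⇒ λ = (5 ± √17)/2 ≈ 0.4384, 4.5616; (λ − 1) = 0 ⇒ λ = 1 (multiplicity 2); (λ − 3) = 0 ⇒ λ = 3.
(Check: the roots sum (with multiplicity) to 10, matching trace L = Σdeg = 2·5 = 10.)
Laplacian eigenvalues (increasing order): [0.0, 0.4384, 1.0, 1.0, 3.0, 4.5616]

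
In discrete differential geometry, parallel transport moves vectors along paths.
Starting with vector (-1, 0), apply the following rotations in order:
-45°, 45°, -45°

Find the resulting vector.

Total rotation: (-45°) + 45° + (-45°) = -45°. Final vector: (-0.7071, 0.7071)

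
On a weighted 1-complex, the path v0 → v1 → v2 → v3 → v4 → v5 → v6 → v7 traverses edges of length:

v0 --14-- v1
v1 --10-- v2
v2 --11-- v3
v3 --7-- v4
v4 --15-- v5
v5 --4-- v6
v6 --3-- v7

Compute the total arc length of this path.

Arc length = 14 + 10 + 11 + 7 + 15 + 4 + 3 = 64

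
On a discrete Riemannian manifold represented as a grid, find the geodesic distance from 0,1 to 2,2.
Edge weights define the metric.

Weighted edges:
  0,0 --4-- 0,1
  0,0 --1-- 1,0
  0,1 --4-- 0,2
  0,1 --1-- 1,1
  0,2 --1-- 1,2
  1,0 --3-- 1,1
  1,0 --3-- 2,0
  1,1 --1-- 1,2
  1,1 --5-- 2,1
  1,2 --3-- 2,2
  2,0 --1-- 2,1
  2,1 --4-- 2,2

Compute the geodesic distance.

Shortest path: 0,1 → 1,1 → 1,2 → 2,2, total weight = 5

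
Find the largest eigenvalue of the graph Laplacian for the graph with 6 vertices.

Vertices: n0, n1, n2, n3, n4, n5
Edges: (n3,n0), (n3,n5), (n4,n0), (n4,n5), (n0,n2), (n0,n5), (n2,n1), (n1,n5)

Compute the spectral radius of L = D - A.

Degrees: deg(n0) = 4, deg(n1) = 2, deg(n2) = 2, deg(n3) = 2, deg(n4) = 2, deg(n5) = 4.
L = D − A with rows/columns ordered (n0, n1, n2, n3, n4, n5):
  [ 4,  0, -1, -1, -1, -1]
  [ 0,  2, -1,  0,  0, -1]
  [-1, -1,  2,  0,  0,  0]
  [-1,  0,  0,  2,  0, -1]
  [-1,  0,  0,  0,  2, -1]
  [-1, -1,  0, -1, -1,  4]
Characteristic polynomial: det(λI − L) = λ(λ² − 6λ + 6)(λ − 2)(λ² − 8λ + 14).
Roots: λ = 0; (λ² − 6λ + 6) = 0 ⇒ λ = 3 ± √3 ≈ 1.2679, 4.7321; (λ − 2) = 0 ⇒ λ = 2; (λ² − 8λ + 14) = 0 ⇒ λ = 4 ± √2 ≈ 2.5858, 5.4142.
(Check: the roots sum (with multiplicity) to 16, matching trace L = Σdeg = 2·8 = 16.)
Laplacian eigenvalues: [0.0, 1.2679, 2.0, 2.5858, 4.7321, 5.4142]. Largest eigenvalue (spectral radius) = 5.4142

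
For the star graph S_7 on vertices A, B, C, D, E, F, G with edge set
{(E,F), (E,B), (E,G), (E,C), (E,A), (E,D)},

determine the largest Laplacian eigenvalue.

The star S_7 is the complete bipartite graph K_{1,6} (one hub of degree 6, 6 leaves of degree 1). The Laplacian spectrum of K_{p,q} is 0, p (multiplicity q−1), q (multiplicity p−1), p+q. With p = 1, q = 6: 0 once, 1 with multiplicity 5, and 7 once. (Check: trace L = sum of degrees = 12 = 5·1 + 7.)
Laplacian eigenvalues: [0.0, 1.0, 1.0, 1.0, 1.0, 1.0, 7.0]. Largest eigenvalue (spectral radius) = 7.0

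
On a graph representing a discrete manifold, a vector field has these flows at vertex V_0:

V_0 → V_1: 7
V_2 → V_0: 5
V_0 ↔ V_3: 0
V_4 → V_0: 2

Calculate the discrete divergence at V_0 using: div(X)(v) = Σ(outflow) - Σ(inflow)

Divergence = sum of outgoing flows = 7 + (-5) + 0 + (-2) = 0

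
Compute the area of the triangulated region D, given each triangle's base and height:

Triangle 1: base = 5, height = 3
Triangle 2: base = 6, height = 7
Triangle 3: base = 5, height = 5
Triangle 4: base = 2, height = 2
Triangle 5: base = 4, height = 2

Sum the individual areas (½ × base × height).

(1/2)×5×3 + (1/2)×6×7 + (1/2)×5×5 + (1/2)×2×2 + (1/2)×4×2 = 47.0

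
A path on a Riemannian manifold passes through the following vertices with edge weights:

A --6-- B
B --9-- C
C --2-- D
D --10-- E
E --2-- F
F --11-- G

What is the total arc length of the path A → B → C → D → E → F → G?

Arc length = 6 + 9 + 2 + 10 + 2 + 11 = 40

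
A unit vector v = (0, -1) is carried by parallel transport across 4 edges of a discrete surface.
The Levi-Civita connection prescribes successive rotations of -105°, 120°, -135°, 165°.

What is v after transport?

Total rotation: (-105°) + 120° + (-135°) + 165° = 45°. Final vector: (0.7071, -0.7071)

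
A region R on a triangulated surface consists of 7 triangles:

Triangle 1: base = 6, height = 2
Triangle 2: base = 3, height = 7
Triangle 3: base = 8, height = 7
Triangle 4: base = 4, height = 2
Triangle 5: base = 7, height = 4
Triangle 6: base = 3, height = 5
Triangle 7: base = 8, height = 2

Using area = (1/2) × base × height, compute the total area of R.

(1/2)×6×2 + (1/2)×3×7 + (1/2)×8×7 + (1/2)×4×2 + (1/2)×7×4 + (1/2)×3×5 + (1/2)×8×2 = 78.0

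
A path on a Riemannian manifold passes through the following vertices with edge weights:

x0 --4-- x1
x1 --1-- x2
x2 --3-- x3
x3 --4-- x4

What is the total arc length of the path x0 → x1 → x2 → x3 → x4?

Arc length = 4 + 1 + 3 + 4 = 12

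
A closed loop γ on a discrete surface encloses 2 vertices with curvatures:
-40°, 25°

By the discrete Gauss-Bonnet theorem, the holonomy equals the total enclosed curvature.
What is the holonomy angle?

Holonomy = total enclosed curvature = (-40°) + 25° = -15°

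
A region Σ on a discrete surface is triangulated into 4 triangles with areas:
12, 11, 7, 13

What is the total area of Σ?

12 + 11 + 7 + 13 = 43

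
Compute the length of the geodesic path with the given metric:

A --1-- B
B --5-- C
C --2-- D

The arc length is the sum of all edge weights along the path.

Arc length = 1 + 5 + 2 = 8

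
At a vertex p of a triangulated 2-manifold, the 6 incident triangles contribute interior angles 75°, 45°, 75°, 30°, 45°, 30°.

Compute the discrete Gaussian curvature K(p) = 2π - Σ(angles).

Sum of angles = 300°. K = 360° - 300° = 60° = π/3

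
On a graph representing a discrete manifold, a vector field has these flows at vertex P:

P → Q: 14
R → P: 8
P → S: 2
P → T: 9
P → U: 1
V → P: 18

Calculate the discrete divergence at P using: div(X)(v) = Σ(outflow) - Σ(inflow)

Divergence = sum of outgoing flows = 14 + (-8) + 2 + 9 + 1 + (-18) = 0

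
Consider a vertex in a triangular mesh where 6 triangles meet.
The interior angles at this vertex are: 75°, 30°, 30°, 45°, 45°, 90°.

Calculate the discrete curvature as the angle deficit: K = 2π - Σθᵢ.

Sum of angles = 315°. K = 360° - 315° = 45° = π/4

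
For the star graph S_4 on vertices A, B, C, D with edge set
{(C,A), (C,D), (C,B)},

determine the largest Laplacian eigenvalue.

The star S_4 is the complete bipartite graph K_{1,3} (one hub of degree 3, 3 leaves of degree 1). The Laplacian spectrum of K_{p,q} is 0, p (multiplicity q−1), q (multiplicity p−1), p+q. With p = 1, q = 3: 0 once, 1 with multiplicity 2, and 4 once. (Check: trace L = sum of degrees = 6 = 2·1 + 4.)
Laplacian eigenvalues: [0.0, 1.0, 1.0, 4.0]. Largest eigenvalue (spectral radius) = 4.0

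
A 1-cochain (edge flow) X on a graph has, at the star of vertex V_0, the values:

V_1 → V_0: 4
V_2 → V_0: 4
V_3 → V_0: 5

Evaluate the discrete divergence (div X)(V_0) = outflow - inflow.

Divergence = sum of outgoing flows = (-4) + (-4) + (-5) = -13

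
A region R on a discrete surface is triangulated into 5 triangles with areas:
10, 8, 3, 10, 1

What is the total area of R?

10 + 8 + 3 + 10 + 1 = 32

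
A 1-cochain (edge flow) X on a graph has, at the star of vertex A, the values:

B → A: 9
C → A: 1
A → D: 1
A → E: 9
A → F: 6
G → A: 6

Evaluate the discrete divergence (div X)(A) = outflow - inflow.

Divergence = sum of outgoing flows = (-9) + (-1) + 1 + 9 + 6 + (-6) = 0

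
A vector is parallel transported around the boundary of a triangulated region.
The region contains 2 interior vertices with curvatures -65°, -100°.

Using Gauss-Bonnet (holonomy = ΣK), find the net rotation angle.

Holonomy = total enclosed curvature = (-65°) + (-100°) = -165°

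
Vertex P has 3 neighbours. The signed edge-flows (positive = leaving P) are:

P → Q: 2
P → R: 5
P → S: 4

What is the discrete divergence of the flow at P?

Divergence = sum of outgoing flows = 2 + 5 + 4 = 11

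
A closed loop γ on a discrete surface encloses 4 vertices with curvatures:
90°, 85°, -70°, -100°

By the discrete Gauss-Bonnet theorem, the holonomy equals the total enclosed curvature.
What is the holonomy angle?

Holonomy = total enclosed curvature = 90° + 85° + (-70°) + (-100°) = 5°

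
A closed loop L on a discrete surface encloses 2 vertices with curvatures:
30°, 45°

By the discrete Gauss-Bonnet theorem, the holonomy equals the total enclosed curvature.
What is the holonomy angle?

Holonomy = total enclosed curvature = 30° + 45° = 75°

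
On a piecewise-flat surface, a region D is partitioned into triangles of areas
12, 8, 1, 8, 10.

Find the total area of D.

12 + 8 + 1 + 8 + 10 = 39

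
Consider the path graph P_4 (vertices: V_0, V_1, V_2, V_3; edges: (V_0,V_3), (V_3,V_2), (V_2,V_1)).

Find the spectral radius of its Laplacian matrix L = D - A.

The path graph P_n has Laplacian eigenvalues λ_k = 2 − 2cos(kπ/n), k = 0, 1, …, n−1. Here n = 4:
k=0: 2 − 2cos(0) = 0.0; k=1: 2 − 2cos(π/4) = 0.5858; k=2: 2 − 2cos(π/2) = 2.0; k=3: 2 − 2cos(3π/4) = 3.4142.
Laplacian eigenvalues: [0.0, 0.5858, 2.0, 3.4142]. Largest eigenvalue (spectral radius) = 3.4142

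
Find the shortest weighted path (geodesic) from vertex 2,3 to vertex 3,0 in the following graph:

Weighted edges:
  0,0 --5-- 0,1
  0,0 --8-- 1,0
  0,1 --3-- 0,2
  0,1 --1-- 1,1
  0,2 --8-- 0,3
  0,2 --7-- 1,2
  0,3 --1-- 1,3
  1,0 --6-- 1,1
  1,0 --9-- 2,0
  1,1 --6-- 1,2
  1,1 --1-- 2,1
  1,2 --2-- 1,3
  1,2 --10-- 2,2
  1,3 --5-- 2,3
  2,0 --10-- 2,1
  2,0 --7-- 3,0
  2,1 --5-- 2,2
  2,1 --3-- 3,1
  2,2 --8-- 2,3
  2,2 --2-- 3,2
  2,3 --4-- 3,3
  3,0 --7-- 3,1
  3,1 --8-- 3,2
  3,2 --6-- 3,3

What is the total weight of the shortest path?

Shortest path: 2,3 → 2,2 → 2,1 → 3,1 → 3,0, total weight = 23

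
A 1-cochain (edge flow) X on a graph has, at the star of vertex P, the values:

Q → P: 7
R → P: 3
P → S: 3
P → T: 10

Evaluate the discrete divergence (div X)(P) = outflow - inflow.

Divergence = sum of outgoing flows = (-7) + (-3) + 3 + 10 = 3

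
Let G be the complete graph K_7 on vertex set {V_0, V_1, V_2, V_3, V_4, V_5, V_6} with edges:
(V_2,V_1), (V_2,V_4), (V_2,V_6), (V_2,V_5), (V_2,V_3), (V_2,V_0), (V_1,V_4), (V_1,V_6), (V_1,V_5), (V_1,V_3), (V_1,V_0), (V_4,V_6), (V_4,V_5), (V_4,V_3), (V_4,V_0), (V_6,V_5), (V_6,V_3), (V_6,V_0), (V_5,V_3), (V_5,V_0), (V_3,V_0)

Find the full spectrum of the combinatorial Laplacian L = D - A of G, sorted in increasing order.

For the complete graph K_n, L = nI − J (J = all-ones matrix). J has eigenvalues n (once, eigenvector 𝟙) and 0 (multiplicity n−1), so L has eigenvalues 0 (once) and n (multiplicity n−1). Here n = 7: eigenvalue 0 once and 7 with multiplicity 6.
Laplacian eigenvalues (increasing order): [0.0, 7.0, 7.0, 7.0, 7.0, 7.0, 7.0]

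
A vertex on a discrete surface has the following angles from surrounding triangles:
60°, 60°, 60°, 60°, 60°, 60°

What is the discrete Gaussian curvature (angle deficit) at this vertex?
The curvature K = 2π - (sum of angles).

Sum of angles = 360°. K = 360° - 360° = 0° = 0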